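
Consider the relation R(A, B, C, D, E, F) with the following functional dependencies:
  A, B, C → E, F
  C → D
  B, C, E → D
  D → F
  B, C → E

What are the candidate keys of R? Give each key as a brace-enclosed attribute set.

{A, B, C} never appear on the right of any FD, so every key must include all of them.
{A, B, C}⁺ = {A, B, C, D, E, F}, which is every attribute, so {A, B, C} is a candidate key.
No other minimal set has full closure, so this is the only candidate key.

{A, B, C}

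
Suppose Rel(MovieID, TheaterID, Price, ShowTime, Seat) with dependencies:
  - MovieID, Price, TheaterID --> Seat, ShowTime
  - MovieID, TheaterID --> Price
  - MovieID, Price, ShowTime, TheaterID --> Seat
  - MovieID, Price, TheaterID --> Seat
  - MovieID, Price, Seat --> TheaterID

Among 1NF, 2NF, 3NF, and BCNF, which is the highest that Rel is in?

Candidate keys: {MovieID, Price, Seat}, {MovieID, TheaterID}. Prime attributes: {MovieID, Price, Seat, TheaterID}.
Each dependency's left side is a superkey — BCNF holds.

BCNF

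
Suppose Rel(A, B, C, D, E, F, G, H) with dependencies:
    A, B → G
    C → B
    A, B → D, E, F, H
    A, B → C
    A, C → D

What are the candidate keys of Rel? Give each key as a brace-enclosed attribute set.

No FD produces {A}, so it must be in every candidate key.
{A, B}⁺ = {A, B, C, D, E, F, G, H}, which is every attribute, so {A, B} is a candidate key.
{A, C}⁺ = {A, B, C, D, E, F, G, H}, which is every attribute, so {A, C} is a candidate key.
Any other superkey properly contains one of these, so there are no further candidate keys.

{A, B}, {A, C}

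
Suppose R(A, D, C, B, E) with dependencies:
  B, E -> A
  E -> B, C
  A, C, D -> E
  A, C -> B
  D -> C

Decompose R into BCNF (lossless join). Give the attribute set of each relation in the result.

{A, B, C}; {A, C, E}; {B, E}; {D, E}

Candidate keys of the original relation: {A, D}, {D, E}.
{A, B, C, D, E}: {B, E} determines {A, B, C, E} here but is not a superkey — split on B, E -> A, C, giving {A, B, C, E} and {B, D, E}.
{A, B, C, E}: {A, C} determines {A, B, C} here but is not a superkey — split on A, C -> B, giving {A, B, C} and {A, C, E}.
{A, B, C}: every determinant is a superkey — BCNF.
{A, C, E}: every determinant is a superkey — BCNF.
{B, D, E}: {E} determines {B, E} here but is not a superkey — split on E -> B, giving {B, E} and {D, E}.
{B, E}: every determinant is a superkey — BCNF.
{D, E}: every determinant is a superkey — BCNF.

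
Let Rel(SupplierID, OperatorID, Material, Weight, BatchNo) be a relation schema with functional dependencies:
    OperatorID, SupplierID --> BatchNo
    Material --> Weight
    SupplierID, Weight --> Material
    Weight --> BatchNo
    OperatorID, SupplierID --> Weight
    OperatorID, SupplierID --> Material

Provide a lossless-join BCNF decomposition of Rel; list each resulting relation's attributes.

{BatchNo, Weight}; {Material, OperatorID, SupplierID}; {Material, Weight}

Candidate key of the original relation: {OperatorID, SupplierID}.
Within {BatchNo, Material, OperatorID, SupplierID, Weight}: {Material}⁺ ∩ {BatchNo, Material, OperatorID, SupplierID, Weight} = {BatchNo, Material, Weight}, not the whole set, so Material --> BatchNo, Weight violates BCNF; decompose into {BatchNo, Material, Weight} and {Material, OperatorID, SupplierID}.
Within {BatchNo, Material, Weight}: {Weight}⁺ ∩ {BatchNo, Material, Weight} = {BatchNo, Weight}, not the whole set, so Weight --> BatchNo violates BCNF; decompose into {BatchNo, Weight} and {Material, Weight}.
{BatchNo, Weight} is in BCNF.
{Material, Weight} is in BCNF.
{Material, OperatorID, SupplierID} is in BCNF.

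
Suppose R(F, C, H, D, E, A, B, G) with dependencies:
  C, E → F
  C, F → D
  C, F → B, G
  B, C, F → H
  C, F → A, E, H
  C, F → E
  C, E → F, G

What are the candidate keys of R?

{C, E}, {C, F}

{C} never appears on the right of any FD, so every key must include it.
{C, E} is a candidate key since {C, E}⁺ = {A, B, C, D, E, F, G, H} covers every attribute.
{C, F} is a candidate key since {C, F}⁺ = {A, B, C, D, E, F, G, H} covers every attribute.
Any other superkey properly contains one of these, so there are no further candidate keys.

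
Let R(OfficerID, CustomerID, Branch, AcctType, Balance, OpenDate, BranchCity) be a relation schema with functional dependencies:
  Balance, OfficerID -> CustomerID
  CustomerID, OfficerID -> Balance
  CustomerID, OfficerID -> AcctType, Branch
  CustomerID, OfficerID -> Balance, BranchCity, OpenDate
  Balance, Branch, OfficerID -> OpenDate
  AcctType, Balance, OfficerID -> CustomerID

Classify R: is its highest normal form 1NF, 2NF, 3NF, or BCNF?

Candidate keys: {Balance, OfficerID}, {CustomerID, OfficerID}. Prime attributes: {Balance, CustomerID, OfficerID}.
Each dependency's left side is a superkey — BCNF holds.

BCNF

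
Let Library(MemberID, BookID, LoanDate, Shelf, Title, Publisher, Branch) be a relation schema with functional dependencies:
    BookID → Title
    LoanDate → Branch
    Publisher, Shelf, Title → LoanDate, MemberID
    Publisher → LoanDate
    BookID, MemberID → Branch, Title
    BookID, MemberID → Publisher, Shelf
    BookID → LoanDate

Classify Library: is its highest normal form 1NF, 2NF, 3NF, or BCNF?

1NF

Candidate keys: {BookID, MemberID}, {BookID, Publisher, Shelf}. Prime attributes: {BookID, MemberID, Publisher, Shelf}.
For BookID → Title we have {BookID}⁺ = {BookID, Branch, LoanDate, Title}; {BookID} is not a superkey, so BCNF fails.
Because {Title} is non-prime and the left side of BookID → Title is not a superkey, the relation is not in 3NF.
{BookID} is a proper subset of the key {BookID, MemberID}, and {BookID}⁺ contains the non-prime attributes {Branch, LoanDate, Title} — a partial dependency, so 2NF is violated.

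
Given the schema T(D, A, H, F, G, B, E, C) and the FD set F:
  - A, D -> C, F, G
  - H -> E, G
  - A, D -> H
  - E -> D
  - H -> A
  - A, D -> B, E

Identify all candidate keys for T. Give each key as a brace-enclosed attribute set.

{H}⁺ = {A, B, C, D, E, F, G, H}, which is every attribute, so {H} is a candidate key.
{A, D}⁺ = {A, B, C, D, E, F, G, H}, which is every attribute, so {A, D} is a candidate key.
{A, E}⁺ = {A, B, C, D, E, F, G, H}, which is every attribute, so {A, E} is a candidate key.
Any other superkey properly contains one of these, so there are no further candidate keys.

{A, D}, {A, E}, {H}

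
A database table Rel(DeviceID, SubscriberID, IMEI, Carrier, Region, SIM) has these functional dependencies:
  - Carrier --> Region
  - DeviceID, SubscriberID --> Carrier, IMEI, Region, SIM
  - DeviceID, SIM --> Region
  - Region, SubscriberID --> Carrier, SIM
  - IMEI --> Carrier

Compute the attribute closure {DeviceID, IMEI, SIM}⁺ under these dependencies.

{Carrier, DeviceID, IMEI, Region, SIM}

Start with {DeviceID, IMEI, SIM}.
DeviceID, SIM --> Region applies; add {Region} → now {DeviceID, IMEI, Region, SIM}.
IMEI --> Carrier applies; add {Carrier} → now {Carrier, DeviceID, IMEI, Region, SIM}.
No further FD applies.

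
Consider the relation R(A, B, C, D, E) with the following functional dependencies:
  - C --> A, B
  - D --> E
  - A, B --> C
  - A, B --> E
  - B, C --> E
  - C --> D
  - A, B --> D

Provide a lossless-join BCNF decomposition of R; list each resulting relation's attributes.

{A, B, C, D}; {D, E}

Candidate keys of the original relation: {A, B}, {C}.
Within {A, B, C, D, E}: {D}⁺ ∩ {A, B, C, D, E} = {D, E}, not the whole set, so D --> E violates BCNF; decompose into {D, E} and {A, B, C, D}.
{D, E} has no BCNF violation.
{A, B, C, D} has no BCNF violation.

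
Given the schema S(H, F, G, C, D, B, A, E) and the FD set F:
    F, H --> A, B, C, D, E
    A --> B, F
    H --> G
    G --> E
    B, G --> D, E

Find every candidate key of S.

{A, H}, {F, H}

{H} never appears on the right of any FD, so every key must include it.
{A, H}⁺ = {A, B, C, D, E, F, G, H}, which is every attribute, so {A, H} is a candidate key.
{F, H}⁺ = {A, B, C, D, E, F, G, H}, which is every attribute, so {F, H} is a candidate key.
These are minimal and exhaustive — every other superkey contains one of them.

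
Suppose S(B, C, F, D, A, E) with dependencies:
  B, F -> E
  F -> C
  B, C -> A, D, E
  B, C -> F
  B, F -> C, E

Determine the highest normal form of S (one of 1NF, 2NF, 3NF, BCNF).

Candidate keys: {B, C}, {B, F}. Prime attributes: {B, C, F}.
F -> C: {F}⁺ = {C, F}, which is not all of the attributes, so the left side is not a superkey — BCNF is violated.
But every attribute on its right side ({C}) is prime, and the same holds for every other non-superkey FD, so 3NF still holds.

3NF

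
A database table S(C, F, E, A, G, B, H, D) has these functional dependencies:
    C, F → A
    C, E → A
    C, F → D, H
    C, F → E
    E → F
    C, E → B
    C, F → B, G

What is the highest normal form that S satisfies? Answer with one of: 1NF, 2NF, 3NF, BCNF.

3NF

Candidate keys: {C, E}, {C, F}. Prime attributes: {C, E, F}.
E → F: {E}⁺ = {E, F}, which is not all of the attributes, so the left side is not a superkey — BCNF is violated.
Since {F} ⊆ prime attributes and every other non-superkey FD also has a prime right side, the schema is in 3NF.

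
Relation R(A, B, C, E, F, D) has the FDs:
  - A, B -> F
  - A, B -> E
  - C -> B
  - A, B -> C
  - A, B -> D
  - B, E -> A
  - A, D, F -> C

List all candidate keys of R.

{A, B} is a candidate key since {A, B}⁺ = {A, B, C, D, E, F} covers every attribute.
{A, C} is a candidate key since {A, C}⁺ = {A, B, C, D, E, F} covers every attribute.
{B, E} is a candidate key since {B, E}⁺ = {A, B, C, D, E, F} covers every attribute.
{C, E} is a candidate key since {C, E}⁺ = {A, B, C, D, E, F} covers every attribute.
{A, D, F} is a candidate key since {A, D, F}⁺ = {A, B, C, D, E, F} covers every attribute.
These are minimal and exhaustive — every other superkey contains one of them.

{A, B}, {A, C}, {A, D, F}, {B, E}, {C, E}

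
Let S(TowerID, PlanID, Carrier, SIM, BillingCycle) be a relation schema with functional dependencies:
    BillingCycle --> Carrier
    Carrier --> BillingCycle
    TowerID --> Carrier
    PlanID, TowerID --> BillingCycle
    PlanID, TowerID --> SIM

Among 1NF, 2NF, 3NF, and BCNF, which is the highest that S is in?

Candidate key: {PlanID, TowerID}. Prime attributes: {PlanID, TowerID}.
For BillingCycle --> Carrier we have {BillingCycle}⁺ = {BillingCycle, Carrier}; {BillingCycle} is not a superkey, so BCNF fails.
BillingCycle --> Carrier has non-prime {Carrier} on the right and a non-superkey on the left, so 3NF fails.
Since {TowerID} ⊂ {PlanID, TowerID} and {TowerID}⁺ ⊇ {BillingCycle, Carrier} with {BillingCycle, Carrier} non-prime, there is a partial dependency; 2NF fails.

1NF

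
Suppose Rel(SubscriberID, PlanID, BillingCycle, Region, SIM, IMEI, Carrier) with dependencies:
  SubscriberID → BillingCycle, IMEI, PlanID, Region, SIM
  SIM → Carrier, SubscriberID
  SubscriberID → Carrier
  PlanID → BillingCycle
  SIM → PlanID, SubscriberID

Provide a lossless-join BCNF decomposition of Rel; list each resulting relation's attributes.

{BillingCycle, PlanID}; {Carrier, IMEI, PlanID, Region, SIM, SubscriberID}

Candidate keys of the original relation: {SIM}, {SubscriberID}.
{BillingCycle, Carrier, IMEI, PlanID, Region, SIM, SubscriberID}: {PlanID} determines {BillingCycle, PlanID} here but is not a superkey — split on PlanID → BillingCycle, giving {BillingCycle, PlanID} and {Carrier, IMEI, PlanID, Region, SIM, SubscriberID}.
{BillingCycle, PlanID} has no BCNF violation.
{Carrier, IMEI, PlanID, Region, SIM, SubscriberID} has no BCNF violation.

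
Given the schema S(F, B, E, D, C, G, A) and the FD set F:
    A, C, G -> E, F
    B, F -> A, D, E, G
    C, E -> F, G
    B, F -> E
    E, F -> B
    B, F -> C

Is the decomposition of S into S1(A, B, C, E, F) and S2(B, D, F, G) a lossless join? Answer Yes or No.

S1 ∩ S2 = {B, F}; its closure under F is {A, B, C, D, E, F, G}.
S1 is contained in that closure, so S1 ∩ S2 -> S1 holds and the join is lossless.

Yes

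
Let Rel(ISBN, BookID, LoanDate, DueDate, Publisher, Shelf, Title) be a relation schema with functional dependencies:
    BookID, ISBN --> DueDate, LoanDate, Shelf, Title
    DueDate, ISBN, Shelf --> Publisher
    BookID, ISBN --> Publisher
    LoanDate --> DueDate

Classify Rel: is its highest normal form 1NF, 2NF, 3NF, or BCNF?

Candidate key: {BookID, ISBN}. Prime attributes: {BookID, ISBN}.
DueDate, ISBN, Shelf --> Publisher: {DueDate, ISBN, Shelf}⁺ = {DueDate, ISBN, Publisher, Shelf}, which is not all of the attributes, so the left side is not a superkey — BCNF is violated.
Because {Publisher} is non-prime and the left side of DueDate, ISBN, Shelf --> Publisher is not a superkey, the relation is not in 3NF.
No non-prime attribute depends on a proper subset of any candidate key, so 2NF holds.

2NF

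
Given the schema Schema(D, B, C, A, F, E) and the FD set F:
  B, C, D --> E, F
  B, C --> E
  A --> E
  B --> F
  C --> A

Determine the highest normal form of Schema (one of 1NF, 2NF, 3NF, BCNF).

Candidate key: {B, C, D}. Prime attributes: {B, C, D}.
B, C --> E breaks BCNF: {B, C}⁺ = {A, B, C, E, F}, so {B, C} is not a superkey.
B, C --> E has non-prime {E} on the right and a non-superkey on the left, so 3NF fails.
Since {B} ⊂ {B, C, D} and {B}⁺ ⊇ {F} with {F} non-prime, there is a partial dependency; 2NF fails.

1NF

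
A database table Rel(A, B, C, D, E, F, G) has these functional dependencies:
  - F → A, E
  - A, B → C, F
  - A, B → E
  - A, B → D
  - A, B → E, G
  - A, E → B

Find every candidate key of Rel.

{A, B}, {A, E}, {F}

{F} is a candidate key since {F}⁺ = {A, B, C, D, E, F, G} covers every attribute.
{A, B} is a candidate key since {A, B}⁺ = {A, B, C, D, E, F, G} covers every attribute.
{A, E} is a candidate key since {A, E}⁺ = {A, B, C, D, E, F, G} covers every attribute.
No proper subset of any of these is a key, and no other minimal superkey exists.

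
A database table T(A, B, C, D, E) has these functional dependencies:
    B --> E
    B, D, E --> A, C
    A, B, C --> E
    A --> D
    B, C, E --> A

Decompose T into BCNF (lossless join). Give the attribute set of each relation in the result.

{A, B, C}; {A, D}; {B, E}

Candidate keys of the original relation: {A, B}, {B, C}, {B, D}.
Within {A, B, C, D, E}: {B}⁺ ∩ {A, B, C, D, E} = {B, E}, not the whole set, so B --> E violates BCNF; decompose into {B, E} and {A, B, C, D}.
{B, E} has no BCNF violation.
Within {A, B, C, D}: {A}⁺ ∩ {A, B, C, D} = {A, D}, not the whole set, so A --> D violates BCNF; decompose into {A, D} and {A, B, C}.
{A, D} has no BCNF violation.
{A, B, C} has no BCNF violation.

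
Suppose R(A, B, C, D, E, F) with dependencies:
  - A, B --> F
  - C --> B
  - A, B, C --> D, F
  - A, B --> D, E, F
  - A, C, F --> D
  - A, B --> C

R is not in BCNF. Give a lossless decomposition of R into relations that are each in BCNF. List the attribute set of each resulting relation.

{A, C, D, E, F}; {B, C}

Candidate keys of the original relation: {A, B}, {A, C}.
Within {A, B, C, D, E, F}: {C}⁺ ∩ {A, B, C, D, E, F} = {B, C}, not the whole set, so C --> B violates BCNF; decompose into {B, C} and {A, C, D, E, F}.
{B, C} has no BCNF violation.
{A, C, D, E, F} has no BCNF violation.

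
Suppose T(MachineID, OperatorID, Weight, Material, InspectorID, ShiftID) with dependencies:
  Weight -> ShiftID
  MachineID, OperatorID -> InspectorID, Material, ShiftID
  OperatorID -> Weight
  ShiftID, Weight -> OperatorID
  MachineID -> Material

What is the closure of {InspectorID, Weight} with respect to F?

{InspectorID, OperatorID, ShiftID, Weight}

Start with {InspectorID, Weight}.
Weight -> ShiftID applies; add {ShiftID} → now {InspectorID, ShiftID, Weight}.
ShiftID, Weight -> OperatorID applies; add {OperatorID} → now {InspectorID, OperatorID, ShiftID, Weight}.
No further FD applies.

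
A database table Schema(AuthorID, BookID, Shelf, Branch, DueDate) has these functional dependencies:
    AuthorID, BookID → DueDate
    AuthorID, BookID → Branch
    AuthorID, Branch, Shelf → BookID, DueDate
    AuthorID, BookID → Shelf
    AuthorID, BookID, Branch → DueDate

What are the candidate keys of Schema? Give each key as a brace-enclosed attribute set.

{AuthorID, BookID}, {AuthorID, Branch, Shelf}

Attributes never on any right-hand side: {AuthorID} — every candidate key must contain it.
{AuthorID, BookID}⁺ = {AuthorID, BookID, Branch, DueDate, Shelf}, which is every attribute, so {AuthorID, BookID} is a candidate key.
{AuthorID, Branch, Shelf}⁺ = {AuthorID, BookID, Branch, DueDate, Shelf}, which is every attribute, so {AuthorID, Branch, Shelf} is a candidate key.
These are minimal and exhaustive — every other superkey contains one of them.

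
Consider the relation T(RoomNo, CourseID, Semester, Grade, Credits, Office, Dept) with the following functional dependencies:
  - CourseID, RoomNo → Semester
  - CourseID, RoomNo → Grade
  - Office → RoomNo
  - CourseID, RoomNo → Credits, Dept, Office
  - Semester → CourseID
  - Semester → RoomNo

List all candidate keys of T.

{CourseID, Office}, {CourseID, RoomNo}, {Semester}

{Semester} is a candidate key since {Semester}⁺ = {CourseID, Credits, Dept, Grade, Office, RoomNo, Semester} covers every attribute.
{CourseID, Office} is a candidate key since {CourseID, Office}⁺ = {CourseID, Credits, Dept, Grade, Office, RoomNo, Semester} covers every attribute.
{CourseID, RoomNo} is a candidate key since {CourseID, RoomNo}⁺ = {CourseID, Credits, Dept, Grade, Office, RoomNo, Semester} covers every attribute.
These are minimal and exhaustive — every other superkey contains one of them.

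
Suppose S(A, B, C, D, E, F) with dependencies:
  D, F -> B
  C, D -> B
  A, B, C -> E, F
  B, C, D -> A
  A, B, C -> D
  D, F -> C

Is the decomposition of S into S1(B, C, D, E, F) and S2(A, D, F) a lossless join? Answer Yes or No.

S1 ∩ S2 = {D, F}; its closure under F is {A, B, C, D, E, F}.
This includes all of S1, so the common attributes are a superkey of S1 — the join is lossless.

Yes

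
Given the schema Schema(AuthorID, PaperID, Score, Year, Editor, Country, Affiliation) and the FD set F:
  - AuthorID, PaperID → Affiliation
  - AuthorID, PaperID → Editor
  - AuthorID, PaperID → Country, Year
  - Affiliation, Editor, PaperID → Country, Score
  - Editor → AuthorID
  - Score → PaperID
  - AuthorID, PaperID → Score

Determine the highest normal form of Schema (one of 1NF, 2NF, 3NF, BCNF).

Candidate keys: {AuthorID, PaperID}, {AuthorID, Score}, {Editor, PaperID}, {Editor, Score}. Prime attributes: {AuthorID, Editor, PaperID, Score}.
Editor → AuthorID: {Editor}⁺ = {AuthorID, Editor}, which is not all of the attributes, so the left side is not a superkey — BCNF is violated.
Since {AuthorID} ⊆ prime attributes and every other non-superkey FD also has a prime right side, the schema is in 3NF.

3NF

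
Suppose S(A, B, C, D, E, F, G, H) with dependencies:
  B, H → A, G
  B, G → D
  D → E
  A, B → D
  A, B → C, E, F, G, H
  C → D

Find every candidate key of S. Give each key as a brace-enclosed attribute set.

{A, B}, {B, H}

{B} never appears on the right of any FD, so every key must include it.
{A, B}⁺ = {A, B, C, D, E, F, G, H}, which is every attribute, so {A, B} is a candidate key.
{B, H}⁺ = {A, B, C, D, E, F, G, H}, which is every attribute, so {B, H} is a candidate key.
These are minimal and exhaustive — every other superkey contains one of them.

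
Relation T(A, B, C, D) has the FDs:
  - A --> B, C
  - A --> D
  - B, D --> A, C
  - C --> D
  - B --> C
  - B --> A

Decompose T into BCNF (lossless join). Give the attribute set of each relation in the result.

{A, B, C}; {C, D}

Candidate keys of the original relation: {A}, {B}.
In {A, B, C, D}, {C} is not a superkey ({C}⁺ restricted to this set is {C, D}), so split on C --> D into {C, D} and {A, B, C}.
{C, D} has no BCNF violation.
{A, B, C} has no BCNF violation.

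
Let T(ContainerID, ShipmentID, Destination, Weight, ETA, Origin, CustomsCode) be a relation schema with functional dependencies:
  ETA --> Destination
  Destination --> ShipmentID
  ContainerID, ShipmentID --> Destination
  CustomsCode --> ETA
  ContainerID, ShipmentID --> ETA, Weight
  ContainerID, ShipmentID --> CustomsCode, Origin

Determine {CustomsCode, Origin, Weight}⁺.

{CustomsCode, Destination, ETA, Origin, ShipmentID, Weight}

Start with {CustomsCode, Origin, Weight}.
CustomsCode --> ETA applies; add {ETA} → now {CustomsCode, ETA, Origin, Weight}.
ETA --> Destination applies; add {Destination} → now {CustomsCode, Destination, ETA, Origin, Weight}.
Destination --> ShipmentID applies; add {ShipmentID} → now {CustomsCode, Destination, ETA, Origin, ShipmentID, Weight}.
No further FD applies.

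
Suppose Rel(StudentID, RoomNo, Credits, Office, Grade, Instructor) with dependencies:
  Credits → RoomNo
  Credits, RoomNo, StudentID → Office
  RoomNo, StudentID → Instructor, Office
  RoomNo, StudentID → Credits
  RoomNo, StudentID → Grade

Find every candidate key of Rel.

{Credits, StudentID}, {RoomNo, StudentID}

Attributes never on any right-hand side: {StudentID} — every candidate key must contain it.
{Credits, StudentID} is a candidate key since {Credits, StudentID}⁺ = {Credits, Grade, Instructor, Office, RoomNo, StudentID} covers every attribute.
{RoomNo, StudentID} is a candidate key since {RoomNo, StudentID}⁺ = {Credits, Grade, Instructor, Office, RoomNo, StudentID} covers every attribute.
No proper subset of any of these is a key, and no other minimal superkey exists.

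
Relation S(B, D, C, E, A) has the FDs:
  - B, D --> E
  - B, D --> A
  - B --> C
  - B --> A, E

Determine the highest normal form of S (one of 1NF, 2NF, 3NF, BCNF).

1NF

Candidate key: {B, D}. Prime attributes: {B, D}.
For B --> C we have {B}⁺ = {A, B, C, E}; {B} is not a superkey, so BCNF fails.
B --> C has non-prime {C} on the right and a non-superkey on the left, so 3NF fails.
Since {B} ⊂ {B, D} and {B}⁺ ⊇ {A, C, E} with {A, C, E} non-prime, there is a partial dependency; 2NF fails.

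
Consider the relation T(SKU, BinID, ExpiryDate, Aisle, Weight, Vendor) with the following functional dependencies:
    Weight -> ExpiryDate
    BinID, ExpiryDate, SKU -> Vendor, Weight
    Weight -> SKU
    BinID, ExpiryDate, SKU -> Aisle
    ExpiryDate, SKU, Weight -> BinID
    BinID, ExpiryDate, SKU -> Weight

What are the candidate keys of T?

Closure of {Weight} is {Aisle, BinID, ExpiryDate, SKU, Vendor, Weight}, the whole schema; {Weight} is a candidate key.
Closure of {BinID, ExpiryDate, SKU} is {Aisle, BinID, ExpiryDate, SKU, Vendor, Weight}, the whole schema; {BinID, ExpiryDate, SKU} is a candidate key.
No proper subset of any of these is a key, and no other minimal superkey exists.

{BinID, ExpiryDate, SKU}, {Weight}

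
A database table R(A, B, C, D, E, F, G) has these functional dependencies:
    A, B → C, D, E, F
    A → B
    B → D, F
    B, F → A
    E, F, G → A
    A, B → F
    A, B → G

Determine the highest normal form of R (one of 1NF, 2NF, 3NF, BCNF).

BCNF

Candidate keys: {A}, {B}, {E, F, G}. Prime attributes: {A, B, E, F, G}.
The left-hand side of every FD is a superkey, so BCNF is satisfied.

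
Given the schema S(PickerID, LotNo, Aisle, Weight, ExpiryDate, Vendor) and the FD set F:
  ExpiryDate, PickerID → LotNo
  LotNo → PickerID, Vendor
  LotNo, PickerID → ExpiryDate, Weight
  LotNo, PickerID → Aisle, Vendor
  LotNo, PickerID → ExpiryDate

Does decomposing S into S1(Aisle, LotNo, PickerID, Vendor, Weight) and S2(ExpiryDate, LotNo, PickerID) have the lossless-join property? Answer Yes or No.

S1 ∩ S2 = {LotNo, PickerID}; its closure under F is {Aisle, ExpiryDate, LotNo, PickerID, Vendor, Weight}.
S1 is contained in that closure, so S1 ∩ S2 → S1 holds and the join is lossless.

Yes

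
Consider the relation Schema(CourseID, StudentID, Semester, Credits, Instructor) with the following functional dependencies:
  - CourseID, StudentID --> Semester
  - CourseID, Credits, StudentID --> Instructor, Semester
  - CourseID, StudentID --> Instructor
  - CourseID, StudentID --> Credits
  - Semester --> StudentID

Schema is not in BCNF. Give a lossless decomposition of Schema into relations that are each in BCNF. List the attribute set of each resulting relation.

Candidate keys of the original relation: {CourseID, Semester}, {CourseID, StudentID}.
Within {CourseID, Credits, Instructor, Semester, StudentID}: {Semester}⁺ ∩ {CourseID, Credits, Instructor, Semester, StudentID} = {Semester, StudentID}, not the whole set, so Semester --> StudentID violates BCNF; decompose into {Semester, StudentID} and {CourseID, Credits, Instructor, Semester}.
{Semester, StudentID}: every determinant is a superkey — BCNF.
{CourseID, Credits, Instructor, Semester}: every determinant is a superkey — BCNF.

{CourseID, Credits, Instructor, Semester}; {Semester, StudentID}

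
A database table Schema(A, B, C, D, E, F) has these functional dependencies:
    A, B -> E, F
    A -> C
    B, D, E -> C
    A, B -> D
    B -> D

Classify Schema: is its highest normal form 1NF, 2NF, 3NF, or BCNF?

Candidate key: {A, B}. Prime attributes: {A, B}.
For A -> C we have {A}⁺ = {A, C}; {A} is not a superkey, so BCNF fails.
A -> C determines the non-prime attribute {C} from a non-superkey — 3NF is violated.
Since {A} ⊂ {A, B} and {A}⁺ ⊇ {C} with {C} non-prime, there is a partial dependency; 2NF fails.

1NF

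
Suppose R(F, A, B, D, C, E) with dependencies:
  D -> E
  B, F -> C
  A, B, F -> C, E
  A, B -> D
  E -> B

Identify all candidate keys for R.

{A, B, F}, {A, D, F}, {A, E, F}

No FD produces {A, F}, so they must be in every candidate key.
{A, B, F} is a candidate key since {A, B, F}⁺ = {A, B, C, D, E, F} covers every attribute.
{A, D, F} is a candidate key since {A, D, F}⁺ = {A, B, C, D, E, F} covers every attribute.
{A, E, F} is a candidate key since {A, E, F}⁺ = {A, B, C, D, E, F} covers every attribute.
Any other superkey properly contains one of these, so there are no further candidate keys.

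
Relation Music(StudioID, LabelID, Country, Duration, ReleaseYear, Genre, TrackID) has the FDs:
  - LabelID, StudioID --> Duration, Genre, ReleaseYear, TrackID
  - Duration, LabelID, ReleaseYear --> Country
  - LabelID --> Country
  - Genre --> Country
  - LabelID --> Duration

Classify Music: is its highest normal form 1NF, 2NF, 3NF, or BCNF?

1NF

Candidate key: {LabelID, StudioID}. Prime attributes: {LabelID, StudioID}.
For Duration, LabelID, ReleaseYear --> Country we have {Duration, LabelID, ReleaseYear}⁺ = {Country, Duration, LabelID, ReleaseYear}; {Duration, LabelID, ReleaseYear} is not a superkey, so BCNF fails.
Duration, LabelID, ReleaseYear --> Country has non-prime {Country} on the right and a non-superkey on the left, so 3NF fails.
The proper key subset {LabelID} of {LabelID, StudioID} determines non-prime {Country, Duration}, so the relation is not even in 2NF.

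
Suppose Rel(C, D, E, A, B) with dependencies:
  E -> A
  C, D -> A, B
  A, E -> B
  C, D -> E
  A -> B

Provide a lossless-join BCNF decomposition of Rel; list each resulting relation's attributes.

{A, B}; {A, E}; {C, D, E}

Candidate key of the original relation: {C, D}.
Within {A, B, C, D, E}: {E}⁺ ∩ {A, B, C, D, E} = {A, B, E}, not the whole set, so E -> A, B violates BCNF; decompose into {A, B, E} and {C, D, E}.
Within {A, B, E}: {A}⁺ ∩ {A, B, E} = {A, B}, not the whole set, so A -> B violates BCNF; decompose into {A, B} and {A, E}.
{A, B}: every determinant is a superkey — BCNF.
{A, E}: every determinant is a superkey — BCNF.
{C, D, E}: every determinant is a superkey — BCNF.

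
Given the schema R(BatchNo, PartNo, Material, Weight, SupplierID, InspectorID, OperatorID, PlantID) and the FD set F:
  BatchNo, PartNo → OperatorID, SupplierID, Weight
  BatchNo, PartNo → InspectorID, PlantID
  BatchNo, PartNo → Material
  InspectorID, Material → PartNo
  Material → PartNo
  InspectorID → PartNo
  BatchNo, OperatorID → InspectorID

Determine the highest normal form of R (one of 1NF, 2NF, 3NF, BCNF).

Candidate keys: {BatchNo, InspectorID}, {BatchNo, Material}, {BatchNo, OperatorID}, {BatchNo, PartNo}. Prime attributes: {BatchNo, InspectorID, Material, OperatorID, PartNo}.
For InspectorID, Material → PartNo we have {InspectorID, Material}⁺ = {InspectorID, Material, PartNo}; {InspectorID, Material} is not a superkey, so BCNF fails.
Its right-hand attributes {PartNo} are all prime, as are those of every other non-superkey FD — the relation is in 3NF.

3NF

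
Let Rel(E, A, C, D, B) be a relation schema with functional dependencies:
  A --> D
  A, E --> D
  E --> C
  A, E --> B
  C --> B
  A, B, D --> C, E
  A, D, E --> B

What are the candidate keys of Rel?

{A} never appears on the right of any FD, so every key must include it.
{A, B}⁺ = {A, B, C, D, E}, which is every attribute, so {A, B} is a candidate key.
{A, C}⁺ = {A, B, C, D, E}, which is every attribute, so {A, C} is a candidate key.
{A, E}⁺ = {A, B, C, D, E}, which is every attribute, so {A, E} is a candidate key.
Any other superkey properly contains one of these, so there are no further candidate keys.

{A, B}, {A, C}, {A, E}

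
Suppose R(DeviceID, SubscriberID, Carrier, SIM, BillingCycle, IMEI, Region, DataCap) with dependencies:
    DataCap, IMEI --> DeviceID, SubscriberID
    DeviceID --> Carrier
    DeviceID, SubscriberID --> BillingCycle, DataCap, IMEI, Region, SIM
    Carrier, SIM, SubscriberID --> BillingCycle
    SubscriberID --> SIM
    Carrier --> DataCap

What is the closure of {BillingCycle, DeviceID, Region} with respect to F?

Start with {BillingCycle, DeviceID, Region}.
DeviceID --> Carrier applies; add {Carrier} → now {BillingCycle, Carrier, DeviceID, Region}.
Carrier --> DataCap applies; add {DataCap} → now {BillingCycle, Carrier, DataCap, DeviceID, Region}.
No further FD applies.

{BillingCycle, Carrier, DataCap, DeviceID, Region}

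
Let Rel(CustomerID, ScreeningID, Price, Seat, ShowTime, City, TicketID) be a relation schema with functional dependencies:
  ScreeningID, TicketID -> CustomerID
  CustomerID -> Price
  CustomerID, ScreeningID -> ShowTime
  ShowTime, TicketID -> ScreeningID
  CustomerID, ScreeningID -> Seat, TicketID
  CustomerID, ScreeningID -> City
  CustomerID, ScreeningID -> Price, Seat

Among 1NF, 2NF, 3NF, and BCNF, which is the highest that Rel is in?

1NF

Candidate keys: {CustomerID, ScreeningID}, {ScreeningID, TicketID}, {ShowTime, TicketID}. Prime attributes: {CustomerID, ScreeningID, ShowTime, TicketID}.
For CustomerID -> Price we have {CustomerID}⁺ = {CustomerID, Price}; {CustomerID} is not a superkey, so BCNF fails.
CustomerID -> Price has non-prime {Price} on the right and a non-superkey on the left, so 3NF fails.
The proper key subset {CustomerID} of {CustomerID, ScreeningID} determines non-prime {Price}, so the relation is not even in 2NF.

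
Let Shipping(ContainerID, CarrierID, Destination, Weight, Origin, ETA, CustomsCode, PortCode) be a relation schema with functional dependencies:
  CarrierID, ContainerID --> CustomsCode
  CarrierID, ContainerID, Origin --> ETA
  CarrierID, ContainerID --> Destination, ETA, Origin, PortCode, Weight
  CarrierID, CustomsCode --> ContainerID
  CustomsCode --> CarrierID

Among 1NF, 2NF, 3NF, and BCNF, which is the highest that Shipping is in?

BCNF

Candidate keys: {CarrierID, ContainerID}, {CustomsCode}. Prime attributes: {CarrierID, ContainerID, CustomsCode}.
Each dependency's left side is a superkey — BCNF holds.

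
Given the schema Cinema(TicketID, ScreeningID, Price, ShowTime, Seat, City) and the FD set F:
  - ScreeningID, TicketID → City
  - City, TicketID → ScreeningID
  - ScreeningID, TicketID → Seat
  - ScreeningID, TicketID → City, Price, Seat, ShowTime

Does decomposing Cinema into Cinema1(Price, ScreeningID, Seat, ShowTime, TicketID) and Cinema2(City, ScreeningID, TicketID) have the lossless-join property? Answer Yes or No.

Common attributes: {ScreeningID, TicketID}; their closure is {City, Price, ScreeningID, Seat, ShowTime, TicketID}.
Since Cinema1 ⊆ {City, Price, ScreeningID, Seat, ShowTime, TicketID}, the intersection is a superkey of Cinema1; the decomposition is lossless.

Yes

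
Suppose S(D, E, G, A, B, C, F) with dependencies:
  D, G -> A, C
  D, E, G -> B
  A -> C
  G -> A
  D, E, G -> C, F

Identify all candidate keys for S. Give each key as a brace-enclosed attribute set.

Attributes never on any right-hand side: {D, E, G} — every candidate key must contain all of them.
{D, E, G}⁺ = {A, B, C, D, E, F, G}, which is every attribute, so {D, E, G} is a candidate key.
Every other attribute set either contains this one or has a smaller closure.

{D, E, G}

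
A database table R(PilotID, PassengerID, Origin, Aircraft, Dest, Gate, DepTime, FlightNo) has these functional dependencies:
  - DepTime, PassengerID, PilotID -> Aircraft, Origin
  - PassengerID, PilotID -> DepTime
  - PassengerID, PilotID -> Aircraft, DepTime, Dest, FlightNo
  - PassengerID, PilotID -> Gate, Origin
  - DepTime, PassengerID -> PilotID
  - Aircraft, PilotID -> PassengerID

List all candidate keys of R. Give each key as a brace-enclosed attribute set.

{Aircraft, PilotID}, {DepTime, PassengerID}, {PassengerID, PilotID}

{Aircraft, PilotID} is a candidate key since {Aircraft, PilotID}⁺ = {Aircraft, DepTime, Dest, FlightNo, Gate, Origin, PassengerID, PilotID} covers every attribute.
{DepTime, PassengerID} is a candidate key since {DepTime, PassengerID}⁺ = {Aircraft, DepTime, Dest, FlightNo, Gate, Origin, PassengerID, PilotID} covers every attribute.
{PassengerID, PilotID} is a candidate key since {PassengerID, PilotID}⁺ = {Aircraft, DepTime, Dest, FlightNo, Gate, Origin, PassengerID, PilotID} covers every attribute.
No proper subset of any of these is a key, and no other minimal superkey exists.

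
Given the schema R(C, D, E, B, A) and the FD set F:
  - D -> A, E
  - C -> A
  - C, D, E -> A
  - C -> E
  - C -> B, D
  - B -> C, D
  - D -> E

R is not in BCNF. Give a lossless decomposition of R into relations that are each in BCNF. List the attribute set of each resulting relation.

{A, D, E}; {B, C, D}

Candidate keys of the original relation: {B}, {C}.
In {A, B, C, D, E}, {D} is not a superkey ({D}⁺ restricted to this set is {A, D, E}), so split on D -> A, E into {A, D, E} and {B, C, D}.
{A, D, E} is in BCNF.
{B, C, D} is in BCNF.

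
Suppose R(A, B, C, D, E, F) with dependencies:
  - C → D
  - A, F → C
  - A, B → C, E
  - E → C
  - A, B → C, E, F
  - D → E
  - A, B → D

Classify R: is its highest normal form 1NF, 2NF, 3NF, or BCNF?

Candidate key: {A, B}. Prime attributes: {A, B}.
C → D: {C}⁺ = {C, D, E}, which is not all of the attributes, so the left side is not a superkey — BCNF is violated.
Because {D} is non-prime and the left side of C → D is not a superkey, the relation is not in 3NF.
Checking every proper subset of each key, none determines a non-prime attribute — 2NF is satisfied.

2NF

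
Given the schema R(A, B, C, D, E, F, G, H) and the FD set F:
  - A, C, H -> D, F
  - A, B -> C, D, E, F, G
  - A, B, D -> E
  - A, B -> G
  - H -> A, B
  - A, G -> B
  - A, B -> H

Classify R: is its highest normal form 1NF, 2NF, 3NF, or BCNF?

BCNF

Candidate keys: {A, B}, {A, G}, {H}. Prime attributes: {A, B, G, H}.
The left-hand side of every FD is a superkey, so BCNF is satisfied.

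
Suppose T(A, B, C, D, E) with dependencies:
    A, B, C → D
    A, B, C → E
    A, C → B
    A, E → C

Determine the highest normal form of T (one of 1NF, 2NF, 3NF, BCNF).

BCNF

Candidate keys: {A, C}, {A, E}. Prime attributes: {A, C, E}.
Every FD has a superkey on the left, so the relation is in BCNF.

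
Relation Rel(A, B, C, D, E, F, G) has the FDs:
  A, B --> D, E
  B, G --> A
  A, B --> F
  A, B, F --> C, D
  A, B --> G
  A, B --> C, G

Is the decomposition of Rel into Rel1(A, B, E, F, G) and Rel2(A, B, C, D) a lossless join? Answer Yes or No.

Yes

The shared attributes are {A, B} and {A, B}⁺ = {A, B, C, D, E, F, G}.
Rel1 is contained in that closure, so Rel1 ∩ Rel2 --> Rel1 holds and the join is lossless.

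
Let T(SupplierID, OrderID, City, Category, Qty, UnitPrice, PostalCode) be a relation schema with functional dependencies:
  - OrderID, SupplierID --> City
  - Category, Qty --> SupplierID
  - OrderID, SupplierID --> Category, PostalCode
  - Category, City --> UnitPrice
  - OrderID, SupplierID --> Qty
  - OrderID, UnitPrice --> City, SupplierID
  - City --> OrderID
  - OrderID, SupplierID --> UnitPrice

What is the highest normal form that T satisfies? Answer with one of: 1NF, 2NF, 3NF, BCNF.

3NF

Candidate keys: {Category, City}, {Category, OrderID, Qty}, {City, SupplierID}, {City, UnitPrice}, {OrderID, SupplierID}, {OrderID, UnitPrice}. Prime attributes: {Category, City, OrderID, Qty, SupplierID, UnitPrice}.
Category, Qty --> SupplierID breaks BCNF: {Category, Qty}⁺ = {Category, Qty, SupplierID}, so {Category, Qty} is not a superkey.
But every attribute on its right side ({SupplierID}) is prime, and the same holds for every other non-superkey FD, so 3NF still holds.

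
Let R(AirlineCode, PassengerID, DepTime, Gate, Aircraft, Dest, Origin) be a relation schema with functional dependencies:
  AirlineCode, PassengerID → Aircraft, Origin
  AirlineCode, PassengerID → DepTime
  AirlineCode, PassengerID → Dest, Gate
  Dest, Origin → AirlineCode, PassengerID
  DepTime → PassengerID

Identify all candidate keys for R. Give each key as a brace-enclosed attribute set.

Closure of {AirlineCode, DepTime} is {Aircraft, AirlineCode, DepTime, Dest, Gate, Origin, PassengerID}, the whole schema; {AirlineCode, DepTime} is a candidate key.
Closure of {AirlineCode, PassengerID} is {Aircraft, AirlineCode, DepTime, Dest, Gate, Origin, PassengerID}, the whole schema; {AirlineCode, PassengerID} is a candidate key.
Closure of {Dest, Origin} is {Aircraft, AirlineCode, DepTime, Dest, Gate, Origin, PassengerID}, the whole schema; {Dest, Origin} is a candidate key.
No proper subset of any of these is a key, and no other minimal superkey exists.

{AirlineCode, DepTime}, {AirlineCode, PassengerID}, {Dest, Origin}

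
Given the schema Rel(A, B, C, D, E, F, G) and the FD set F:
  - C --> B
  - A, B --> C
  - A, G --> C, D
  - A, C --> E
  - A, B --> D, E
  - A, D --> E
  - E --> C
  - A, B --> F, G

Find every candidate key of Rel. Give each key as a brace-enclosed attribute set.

Attributes never on any right-hand side: {A} — every candidate key must contain it.
{A, B} is a candidate key since {A, B}⁺ = {A, B, C, D, E, F, G} covers every attribute.
{A, C} is a candidate key since {A, C}⁺ = {A, B, C, D, E, F, G} covers every attribute.
{A, D} is a candidate key since {A, D}⁺ = {A, B, C, D, E, F, G} covers every attribute.
{A, E} is a candidate key since {A, E}⁺ = {A, B, C, D, E, F, G} covers every attribute.
{A, G} is a candidate key since {A, G}⁺ = {A, B, C, D, E, F, G} covers every attribute.
Any other superkey properly contains one of these, so there are no further candidate keys.

{A, B}, {A, C}, {A, D}, {A, E}, {A, G}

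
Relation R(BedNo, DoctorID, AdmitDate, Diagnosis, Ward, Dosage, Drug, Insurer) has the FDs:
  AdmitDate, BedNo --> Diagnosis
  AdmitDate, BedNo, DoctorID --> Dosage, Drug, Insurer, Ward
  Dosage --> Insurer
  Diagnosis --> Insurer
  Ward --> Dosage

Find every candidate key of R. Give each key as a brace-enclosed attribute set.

{AdmitDate, BedNo, DoctorID} never appear on the right of any FD, so every key must include all of them.
Closure of {AdmitDate, BedNo, DoctorID} is {AdmitDate, BedNo, Diagnosis, DoctorID, Dosage, Drug, Insurer, Ward}, the whole schema; {AdmitDate, BedNo, DoctorID} is a candidate key.
No other minimal set has full closure, so this is the only candidate key.

{AdmitDate, BedNo, DoctorID}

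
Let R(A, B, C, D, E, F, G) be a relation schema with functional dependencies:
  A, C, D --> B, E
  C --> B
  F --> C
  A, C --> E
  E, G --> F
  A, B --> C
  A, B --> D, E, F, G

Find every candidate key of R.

No FD produces {A}, so it must be in every candidate key.
Closure of {A, B} is {A, B, C, D, E, F, G}, the whole schema; {A, B} is a candidate key.
Closure of {A, C} is {A, B, C, D, E, F, G}, the whole schema; {A, C} is a candidate key.
Closure of {A, F} is {A, B, C, D, E, F, G}, the whole schema; {A, F} is a candidate key.
Closure of {A, E, G} is {A, B, C, D, E, F, G}, the whole schema; {A, E, G} is a candidate key.
No proper subset of any of these is a key, and no other minimal superkey exists.

{A, B}, {A, C}, {A, E, G}, {A, F}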